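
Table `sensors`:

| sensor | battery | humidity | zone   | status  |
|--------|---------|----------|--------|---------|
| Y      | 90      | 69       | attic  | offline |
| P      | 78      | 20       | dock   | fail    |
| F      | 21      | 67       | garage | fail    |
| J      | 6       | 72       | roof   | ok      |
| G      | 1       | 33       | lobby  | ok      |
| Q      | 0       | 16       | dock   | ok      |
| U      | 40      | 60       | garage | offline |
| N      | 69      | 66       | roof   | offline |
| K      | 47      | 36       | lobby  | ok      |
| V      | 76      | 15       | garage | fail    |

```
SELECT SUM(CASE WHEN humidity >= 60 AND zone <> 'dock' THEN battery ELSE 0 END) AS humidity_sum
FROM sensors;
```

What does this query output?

226

sensor=Y: ✓ → 90
sensor=P: ✗
sensor=F: ✓ → 21
sensor=J: ✓ → 6
sensor=G: ✗
sensor=Q: ✗
sensor=U: ✓ → 40
sensor=N: ✓ → 69
sensor=K: ✗
sensor=V: ✗
humidity_sum = 90 + 21 + 6 + 40 + 69 = 226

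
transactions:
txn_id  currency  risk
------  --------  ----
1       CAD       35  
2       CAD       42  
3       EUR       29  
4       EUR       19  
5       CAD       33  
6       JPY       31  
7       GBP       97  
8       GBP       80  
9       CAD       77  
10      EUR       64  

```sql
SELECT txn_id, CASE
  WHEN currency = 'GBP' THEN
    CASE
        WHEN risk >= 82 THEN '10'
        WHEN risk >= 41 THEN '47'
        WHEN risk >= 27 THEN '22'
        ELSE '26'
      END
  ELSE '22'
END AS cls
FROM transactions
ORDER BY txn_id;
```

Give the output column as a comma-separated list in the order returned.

txn_id=1: currency='CAD' → outer ELSE → 22
txn_id=2: currency='CAD' → outer ELSE → 22
txn_id=3: currency='EUR' → outer ELSE → 22
txn_id=4: currency='EUR' → outer ELSE → 22
txn_id=5: currency='CAD' → outer ELSE → 22
txn_id=6: currency='JPY' → outer ELSE → 22
txn_id=7: currency='GBP' → inner[risk >= 82] → 10
txn_id=8: currency='GBP' → inner[risk >= 41] → 47
txn_id=9: currency='CAD' → outer ELSE → 22
txn_id=10: currency='EUR' → outer ELSE → 22

22, 22, 22, 22, 22, 22, 10, 47, 22, 22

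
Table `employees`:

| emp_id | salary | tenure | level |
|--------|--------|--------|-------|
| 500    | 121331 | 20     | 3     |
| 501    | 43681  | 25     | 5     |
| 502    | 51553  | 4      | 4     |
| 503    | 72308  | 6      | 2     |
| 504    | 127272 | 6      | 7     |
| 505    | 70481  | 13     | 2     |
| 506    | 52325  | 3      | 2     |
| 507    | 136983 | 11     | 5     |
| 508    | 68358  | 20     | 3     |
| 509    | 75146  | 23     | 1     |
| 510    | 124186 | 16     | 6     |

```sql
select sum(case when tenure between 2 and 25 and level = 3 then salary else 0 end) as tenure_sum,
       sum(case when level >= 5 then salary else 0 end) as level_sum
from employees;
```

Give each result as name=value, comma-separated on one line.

tenure_sum=189689, level_sum=432122

[tenure_sum: tenure between 2 and 25 and level = 3]
emp_id=500: ✓ → 121331
emp_id=501: ✗
emp_id=502: ✗
emp_id=503: ✗
emp_id=504: ✗
emp_id=505: ✗
emp_id=506: ✗
emp_id=507: ✗
emp_id=508: ✓ → 68358
emp_id=509: ✗
emp_id=510: ✗
tenure_sum = 121331 + 68358 = 189689
—
[level_sum: level >= 5]
emp_id=500: ✗
emp_id=501: ✓ → 43681
emp_id=502: ✗
emp_id=503: ✗
emp_id=504: ✓ → 127272
emp_id=505: ✗
emp_id=506: ✗
emp_id=507: ✓ → 136983
emp_id=508: ✗
emp_id=509: ✗
emp_id=510: ✓ → 124186
level_sum = 43681 + 127272 + 136983 + 124186 = 432122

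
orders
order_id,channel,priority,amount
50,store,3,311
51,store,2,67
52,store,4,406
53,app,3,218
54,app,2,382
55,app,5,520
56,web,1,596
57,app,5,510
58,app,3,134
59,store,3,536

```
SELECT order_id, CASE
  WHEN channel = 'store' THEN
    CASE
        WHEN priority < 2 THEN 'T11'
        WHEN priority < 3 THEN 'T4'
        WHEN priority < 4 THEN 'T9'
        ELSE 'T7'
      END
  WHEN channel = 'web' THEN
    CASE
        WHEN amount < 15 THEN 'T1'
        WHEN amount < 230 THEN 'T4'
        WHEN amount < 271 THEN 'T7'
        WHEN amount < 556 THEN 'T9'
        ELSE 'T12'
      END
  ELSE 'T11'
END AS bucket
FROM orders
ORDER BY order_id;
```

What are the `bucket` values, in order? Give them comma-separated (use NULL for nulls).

T9, T4, T7, T11, T11, T11, T12, T11, T11, T9

order_id=50: channel='store' → inner[priority < 4] → T9
order_id=51: channel='store' → inner[priority < 3] → T4
order_id=52: channel='store' → inner[ELSE] → T7
order_id=53: channel='app' → outer ELSE → T11
order_id=54: channel='app' → outer ELSE → T11
order_id=55: channel='app' → outer ELSE → T11
order_id=56: channel='web' → inner[ELSE] → T12
order_id=57: channel='app' → outer ELSE → T11
order_id=58: channel='app' → outer ELSE → T11
order_id=59: channel='store' → inner[priority < 4] → T9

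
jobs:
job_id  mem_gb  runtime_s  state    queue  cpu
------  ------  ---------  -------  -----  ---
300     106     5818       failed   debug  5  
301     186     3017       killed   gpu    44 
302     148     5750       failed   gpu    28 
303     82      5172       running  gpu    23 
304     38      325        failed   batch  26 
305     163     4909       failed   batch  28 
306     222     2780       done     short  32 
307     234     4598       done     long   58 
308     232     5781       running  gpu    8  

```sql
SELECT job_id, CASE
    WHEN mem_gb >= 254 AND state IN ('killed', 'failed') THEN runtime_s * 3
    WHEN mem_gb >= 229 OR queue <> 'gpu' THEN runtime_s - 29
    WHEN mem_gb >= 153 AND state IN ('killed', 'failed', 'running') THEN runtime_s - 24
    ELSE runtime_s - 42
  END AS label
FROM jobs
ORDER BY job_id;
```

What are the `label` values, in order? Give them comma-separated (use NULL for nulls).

5789, 2993, 5708, 5130, 296, 4880, 2751, 4569, 5752

job_id=300: mem_gb >= 229 OR queue <> 'gpu' → 5789
job_id=301: mem_gb >= 153 AND state IN ('killed', 'failed', 'running') → 2993
job_id=302: ELSE → 5708
job_id=303: ELSE → 5130
job_id=304: mem_gb >= 229 OR queue <> 'gpu' → 296
job_id=305: mem_gb >= 229 OR queue <> 'gpu' → 4880
job_id=306: mem_gb >= 229 OR queue <> 'gpu' → 2751
job_id=307: mem_gb >= 229 OR queue <> 'gpu' → 4569
job_id=308: mem_gb >= 229 OR queue <> 'gpu' → 5752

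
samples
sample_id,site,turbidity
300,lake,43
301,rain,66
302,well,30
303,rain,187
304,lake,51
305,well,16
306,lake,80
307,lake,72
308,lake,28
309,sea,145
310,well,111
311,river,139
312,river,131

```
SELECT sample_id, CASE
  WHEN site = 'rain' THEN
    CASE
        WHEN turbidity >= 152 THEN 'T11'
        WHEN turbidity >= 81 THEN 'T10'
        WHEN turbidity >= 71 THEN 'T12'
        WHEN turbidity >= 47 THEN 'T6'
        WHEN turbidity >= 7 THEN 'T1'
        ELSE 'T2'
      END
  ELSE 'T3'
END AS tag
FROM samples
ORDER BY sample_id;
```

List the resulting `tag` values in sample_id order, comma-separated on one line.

sample_id=300: site='lake' → outer ELSE → T3
sample_id=301: site='rain' → inner[turbidity >= 47] → T6
sample_id=302: site='well' → outer ELSE → T3
sample_id=303: site='rain' → inner[turbidity >= 152] → T11
sample_id=304: site='lake' → outer ELSE → T3
sample_id=305: site='well' → outer ELSE → T3
sample_id=306: site='lake' → outer ELSE → T3
sample_id=307: site='lake' → outer ELSE → T3
sample_id=308: site='lake' → outer ELSE → T3
sample_id=309: site='sea' → outer ELSE → T3
sample_id=310: site='well' → outer ELSE → T3
sample_id=311: site='river' → outer ELSE → T3
sample_id=312: site='river' → outer ELSE → T3

T3, T6, T3, T11, T3, T3, T3, T3, T3, T3, T3, T3, T3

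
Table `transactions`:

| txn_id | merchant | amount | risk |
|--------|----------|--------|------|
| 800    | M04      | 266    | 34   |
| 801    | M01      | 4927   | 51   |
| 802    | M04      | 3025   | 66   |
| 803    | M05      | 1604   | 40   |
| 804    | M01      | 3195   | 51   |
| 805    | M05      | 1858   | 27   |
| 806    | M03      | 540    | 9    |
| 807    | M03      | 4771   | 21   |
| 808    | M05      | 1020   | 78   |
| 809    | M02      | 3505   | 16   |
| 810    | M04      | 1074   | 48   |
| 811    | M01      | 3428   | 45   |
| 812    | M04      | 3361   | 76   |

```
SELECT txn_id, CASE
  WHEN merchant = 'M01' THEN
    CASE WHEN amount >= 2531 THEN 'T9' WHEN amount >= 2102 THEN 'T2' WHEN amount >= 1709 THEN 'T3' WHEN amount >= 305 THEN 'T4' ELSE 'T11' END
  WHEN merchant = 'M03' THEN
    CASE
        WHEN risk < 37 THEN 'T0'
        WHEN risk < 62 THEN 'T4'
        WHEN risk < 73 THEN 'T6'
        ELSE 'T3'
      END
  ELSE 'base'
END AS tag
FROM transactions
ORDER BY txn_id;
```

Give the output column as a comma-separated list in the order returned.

txn_id=800: merchant='M04' → outer ELSE → base
txn_id=801: merchant='M01' → inner[amount >= 2531] → T9
txn_id=802: merchant='M04' → outer ELSE → base
txn_id=803: merchant='M05' → outer ELSE → base
txn_id=804: merchant='M01' → inner[amount >= 2531] → T9
txn_id=805: merchant='M05' → outer ELSE → base
txn_id=806: merchant='M03' → inner[risk < 37] → T0
txn_id=807: merchant='M03' → inner[risk < 37] → T0
txn_id=808: merchant='M05' → outer ELSE → base
txn_id=809: merchant='M02' → outer ELSE → base
txn_id=810: merchant='M04' → outer ELSE → base
txn_id=811: merchant='M01' → inner[amount >= 2531] → T9
txn_id=812: merchant='M04' → outer ELSE → base

base, T9, base, base, T9, base, T0, T0, base, base, base, T9, base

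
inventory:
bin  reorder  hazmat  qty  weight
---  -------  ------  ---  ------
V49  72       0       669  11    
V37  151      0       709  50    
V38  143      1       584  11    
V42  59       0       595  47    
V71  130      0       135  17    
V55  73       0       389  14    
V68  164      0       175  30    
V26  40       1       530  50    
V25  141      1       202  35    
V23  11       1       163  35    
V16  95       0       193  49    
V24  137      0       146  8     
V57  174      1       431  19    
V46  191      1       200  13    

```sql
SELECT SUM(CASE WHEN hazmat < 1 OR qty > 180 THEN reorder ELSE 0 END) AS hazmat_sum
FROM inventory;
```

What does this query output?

bin=V49: ✓ → 72
bin=V37: ✓ → 151
bin=V38: ✓ → 143
bin=V42: ✓ → 59
bin=V71: ✓ → 130
bin=V55: ✓ → 73
bin=V68: ✓ → 164
bin=V26: ✓ → 40
bin=V25: ✓ → 141
bin=V23: ✗
bin=V16: ✓ → 95
bin=V24: ✓ → 137
bin=V57: ✓ → 174
bin=V46: ✓ → 191
hazmat_sum = 72 + 151 + 143 + 59 + 130 + 73 + 164 + 40 + 141 + 95 + 137 + 174 + 191 = 1570

1570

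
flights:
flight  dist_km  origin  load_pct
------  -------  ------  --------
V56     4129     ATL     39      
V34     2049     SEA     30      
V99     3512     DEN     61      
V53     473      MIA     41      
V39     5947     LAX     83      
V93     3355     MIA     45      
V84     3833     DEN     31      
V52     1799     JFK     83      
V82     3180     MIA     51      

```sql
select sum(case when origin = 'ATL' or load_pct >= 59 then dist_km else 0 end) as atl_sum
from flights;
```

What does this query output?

flight=V56: ✓ → 4129
flight=V34: ✗
flight=V99: ✓ → 3512
flight=V53: ✗
flight=V39: ✓ → 5947
flight=V93: ✗
flight=V84: ✗
flight=V52: ✓ → 1799
flight=V82: ✗
atl_sum = 4129 + 3512 + 5947 + 1799 = 15387

15387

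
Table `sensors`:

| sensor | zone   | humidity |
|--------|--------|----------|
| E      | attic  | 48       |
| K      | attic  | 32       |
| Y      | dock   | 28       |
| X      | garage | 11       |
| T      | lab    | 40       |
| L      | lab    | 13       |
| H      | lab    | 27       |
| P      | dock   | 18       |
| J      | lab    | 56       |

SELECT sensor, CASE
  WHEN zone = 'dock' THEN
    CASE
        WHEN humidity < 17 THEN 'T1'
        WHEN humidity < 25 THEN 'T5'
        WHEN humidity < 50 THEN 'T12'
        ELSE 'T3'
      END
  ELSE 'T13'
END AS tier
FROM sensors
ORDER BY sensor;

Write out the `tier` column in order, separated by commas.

sensor=E: zone='attic' → outer ELSE → T13
sensor=H: zone='lab' → outer ELSE → T13
sensor=J: zone='lab' → outer ELSE → T13
sensor=K: zone='attic' → outer ELSE → T13
sensor=L: zone='lab' → outer ELSE → T13
sensor=P: zone='dock' → inner[humidity < 25] → T5
sensor=T: zone='lab' → outer ELSE → T13
sensor=X: zone='garage' → outer ELSE → T13
sensor=Y: zone='dock' → inner[humidity < 50] → T12

T13, T13, T13, T13, T13, T5, T13, T13, T12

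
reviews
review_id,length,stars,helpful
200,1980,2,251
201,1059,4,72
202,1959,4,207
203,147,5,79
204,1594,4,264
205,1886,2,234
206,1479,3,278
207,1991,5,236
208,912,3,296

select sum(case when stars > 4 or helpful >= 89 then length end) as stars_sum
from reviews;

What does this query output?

review_id=200: ✓ → 1980
review_id=201: ✗
review_id=202: ✓ → 1959
review_id=203: ✓ → 147
review_id=204: ✓ → 1594
review_id=205: ✓ → 1886
review_id=206: ✓ → 1479
review_id=207: ✓ → 1991
review_id=208: ✓ → 912
stars_sum = 1980 + 1959 + 147 + 1594 + 1886 + 1479 + 1991 + 912 = 11948

11948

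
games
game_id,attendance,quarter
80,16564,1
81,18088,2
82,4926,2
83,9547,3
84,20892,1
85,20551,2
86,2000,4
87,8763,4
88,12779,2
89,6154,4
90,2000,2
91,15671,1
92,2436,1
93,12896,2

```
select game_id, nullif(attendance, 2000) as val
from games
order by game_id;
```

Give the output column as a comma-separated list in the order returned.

game_id=80: attendance=16564 vs 2000: differ → 16564
game_id=81: attendance=18088 vs 2000: differ → 18088
game_id=82: attendance=4926 vs 2000: differ → 4926
game_id=83: attendance=9547 vs 2000: differ → 9547
game_id=84: attendance=20892 vs 2000: differ → 20892
game_id=85: attendance=20551 vs 2000: differ → 20551
game_id=86: attendance=2000 vs 2000: equal → NULL
game_id=87: attendance=8763 vs 2000: differ → 8763
game_id=88: attendance=12779 vs 2000: differ → 12779
game_id=89: attendance=6154 vs 2000: differ → 6154
game_id=90: attendance=2000 vs 2000: equal → NULL
game_id=91: attendance=15671 vs 2000: differ → 15671
game_id=92: attendance=2436 vs 2000: differ → 2436
game_id=93: attendance=12896 vs 2000: differ → 12896

16564, 18088, 4926, 9547, 20892, 20551, NULL, 8763, 12779, 6154, NULL, 15671, 2436, 12896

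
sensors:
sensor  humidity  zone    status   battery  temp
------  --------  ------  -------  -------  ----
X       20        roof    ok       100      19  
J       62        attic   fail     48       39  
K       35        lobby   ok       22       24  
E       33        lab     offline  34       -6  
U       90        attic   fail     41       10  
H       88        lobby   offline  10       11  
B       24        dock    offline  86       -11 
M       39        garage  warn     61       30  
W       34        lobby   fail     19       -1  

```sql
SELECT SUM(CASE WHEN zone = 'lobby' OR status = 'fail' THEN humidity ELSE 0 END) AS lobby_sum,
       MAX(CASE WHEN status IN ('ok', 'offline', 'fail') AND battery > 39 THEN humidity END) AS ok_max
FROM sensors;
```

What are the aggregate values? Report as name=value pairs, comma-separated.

lobby_sum=309, ok_max=90

[lobby_sum: zone = 'lobby' OR status = 'fail']
sensor=X: ✗
sensor=J: ✓ → 62
sensor=K: ✓ → 35
sensor=E: ✗
sensor=U: ✓ → 90
sensor=H: ✓ → 88
sensor=B: ✗
sensor=M: ✗
sensor=W: ✓ → 34
lobby_sum = 62 + 35 + 90 + 88 + 34 = 309
—
[ok_max: status IN ('ok', 'offline', 'fail') AND battery > 39]
sensor=X: ✓ → 20
sensor=J: ✓ → 62
sensor=K: ✗
sensor=E: ✗
sensor=U: ✓ → 90
sensor=H: ✗
sensor=B: ✓ → 24
sensor=M: ✗
sensor=W: ✗
ok_max = MAX(20, 62, 90, 24) = 90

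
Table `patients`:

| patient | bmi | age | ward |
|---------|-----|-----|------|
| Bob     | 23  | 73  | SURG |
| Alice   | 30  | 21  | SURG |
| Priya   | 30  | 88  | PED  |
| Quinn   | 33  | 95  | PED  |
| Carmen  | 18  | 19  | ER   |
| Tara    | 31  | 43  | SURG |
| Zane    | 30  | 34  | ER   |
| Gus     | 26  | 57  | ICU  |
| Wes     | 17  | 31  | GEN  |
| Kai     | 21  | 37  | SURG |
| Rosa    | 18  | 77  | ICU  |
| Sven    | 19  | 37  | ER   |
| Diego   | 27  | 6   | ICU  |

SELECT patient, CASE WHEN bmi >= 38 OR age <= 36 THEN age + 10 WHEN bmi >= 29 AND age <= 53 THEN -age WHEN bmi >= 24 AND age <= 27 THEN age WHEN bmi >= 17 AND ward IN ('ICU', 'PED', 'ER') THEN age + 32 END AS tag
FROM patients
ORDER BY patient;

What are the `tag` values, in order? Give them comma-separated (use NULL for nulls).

31, NULL, 29, 16, 89, NULL, 120, 127, 109, 69, -43, 41, 44

patient=Alice: bmi >= 38 OR age <= 36 → 31
patient=Bob: (no match → NULL) → NULL
patient=Carmen: bmi >= 38 OR age <= 36 → 29
patient=Diego: bmi >= 38 OR age <= 36 → 16
patient=Gus: bmi >= 17 AND ward IN ('ICU', 'PED', 'ER') → 89
patient=Kai: (no match → NULL) → NULL
patient=Priya: bmi >= 17 AND ward IN ('ICU', 'PED', 'ER') → 120
patient=Quinn: bmi >= 17 AND ward IN ('ICU', 'PED', 'ER') → 127
patient=Rosa: bmi >= 17 AND ward IN ('ICU', 'PED', 'ER') → 109
patient=Sven: bmi >= 17 AND ward IN ('ICU', 'PED', 'ER') → 69
patient=Tara: bmi >= 29 AND age <= 53 → -43
patient=Wes: bmi >= 38 OR age <= 36 → 41
patient=Zane: bmi >= 38 OR age <= 36 → 44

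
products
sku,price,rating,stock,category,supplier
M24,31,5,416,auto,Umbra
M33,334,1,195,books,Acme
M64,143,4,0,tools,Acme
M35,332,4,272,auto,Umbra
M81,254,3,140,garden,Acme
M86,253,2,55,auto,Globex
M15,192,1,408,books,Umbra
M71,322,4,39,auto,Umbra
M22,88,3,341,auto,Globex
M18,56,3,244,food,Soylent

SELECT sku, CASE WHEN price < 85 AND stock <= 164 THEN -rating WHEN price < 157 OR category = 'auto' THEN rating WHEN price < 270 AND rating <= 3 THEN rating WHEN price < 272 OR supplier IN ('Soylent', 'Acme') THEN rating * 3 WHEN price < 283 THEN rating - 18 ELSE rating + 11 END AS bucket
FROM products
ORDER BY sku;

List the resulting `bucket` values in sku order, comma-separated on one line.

1, 3, 3, 5, 3, 4, 4, 4, 3, 2

sku=M15: price < 270 AND rating <= 3 → 1
sku=M18: price < 157 OR category = 'auto' → 3
sku=M22: price < 157 OR category = 'auto' → 3
sku=M24: price < 157 OR category = 'auto' → 5
sku=M33: price < 272 OR supplier IN ('Soylent', 'Acme') → 3
sku=M35: price < 157 OR category = 'auto' → 4
sku=M64: price < 157 OR category = 'auto' → 4
sku=M71: price < 157 OR category = 'auto' → 4
sku=M81: price < 270 AND rating <= 3 → 3
sku=M86: price < 157 OR category = 'auto' → 2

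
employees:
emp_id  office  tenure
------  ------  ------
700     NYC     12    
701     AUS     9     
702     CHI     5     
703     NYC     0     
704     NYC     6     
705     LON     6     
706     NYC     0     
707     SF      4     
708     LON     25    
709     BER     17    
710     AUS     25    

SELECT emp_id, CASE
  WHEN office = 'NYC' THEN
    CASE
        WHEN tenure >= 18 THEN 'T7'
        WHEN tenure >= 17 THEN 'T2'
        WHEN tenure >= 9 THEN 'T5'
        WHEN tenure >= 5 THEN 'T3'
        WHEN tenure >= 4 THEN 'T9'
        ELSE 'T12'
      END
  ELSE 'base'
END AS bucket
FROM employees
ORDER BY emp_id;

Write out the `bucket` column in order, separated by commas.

emp_id=700: office='NYC' → inner[tenure >= 9] → T5
emp_id=701: office='AUS' → outer ELSE → base
emp_id=702: office='CHI' → outer ELSE → base
emp_id=703: office='NYC' → inner[ELSE] → T12
emp_id=704: office='NYC' → inner[tenure >= 5] → T3
emp_id=705: office='LON' → outer ELSE → base
emp_id=706: office='NYC' → inner[ELSE] → T12
emp_id=707: office='SF' → outer ELSE → base
emp_id=708: office='LON' → outer ELSE → base
emp_id=709: office='BER' → outer ELSE → base
emp_id=710: office='AUS' → outer ELSE → base

T5, base, base, T12, T3, base, T12, base, base, base, base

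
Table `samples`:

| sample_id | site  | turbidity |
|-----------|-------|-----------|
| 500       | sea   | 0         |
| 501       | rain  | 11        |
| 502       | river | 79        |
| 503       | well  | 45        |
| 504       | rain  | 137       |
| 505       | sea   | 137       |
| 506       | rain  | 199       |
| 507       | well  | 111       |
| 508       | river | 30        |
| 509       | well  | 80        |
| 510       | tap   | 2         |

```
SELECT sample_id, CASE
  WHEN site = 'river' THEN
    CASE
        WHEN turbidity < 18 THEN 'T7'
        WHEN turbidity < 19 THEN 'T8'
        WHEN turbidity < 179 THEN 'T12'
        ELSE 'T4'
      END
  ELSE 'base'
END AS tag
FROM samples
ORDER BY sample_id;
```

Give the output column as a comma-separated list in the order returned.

base, base, T12, base, base, base, base, base, T12, base, base

sample_id=500: site='sea' → outer ELSE → base
sample_id=501: site='rain' → outer ELSE → base
sample_id=502: site='river' → inner[turbidity < 179] → T12
sample_id=503: site='well' → outer ELSE → base
sample_id=504: site='rain' → outer ELSE → base
sample_id=505: site='sea' → outer ELSE → base
sample_id=506: site='rain' → outer ELSE → base
sample_id=507: site='well' → outer ELSE → base
sample_id=508: site='river' → inner[turbidity < 179] → T12
sample_id=509: site='well' → outer ELSE → base
sample_id=510: site='tap' → outer ELSE → base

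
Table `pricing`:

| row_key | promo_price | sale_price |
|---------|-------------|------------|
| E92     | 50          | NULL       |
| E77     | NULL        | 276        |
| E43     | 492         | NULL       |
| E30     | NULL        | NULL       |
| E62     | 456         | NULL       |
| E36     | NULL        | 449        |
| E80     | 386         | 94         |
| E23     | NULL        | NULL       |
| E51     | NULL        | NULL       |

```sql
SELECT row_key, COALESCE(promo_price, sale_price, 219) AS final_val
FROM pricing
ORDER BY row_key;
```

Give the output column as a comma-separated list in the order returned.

219, 219, 449, 492, 219, 456, 276, 386, 50

row_key=E23: promo_price=NULL, sale_price=NULL, → literal 219 → 219
row_key=E30: promo_price=NULL, sale_price=NULL, → literal 219 → 219
row_key=E36: promo_price=NULL, sale_price=449 → 449
row_key=E43: promo_price=492 → 492
row_key=E51: promo_price=NULL, sale_price=NULL, → literal 219 → 219
row_key=E62: promo_price=456 → 456
row_key=E77: promo_price=NULL, sale_price=276 → 276
row_key=E80: promo_price=386 → 386
row_key=E92: promo_price=50 → 50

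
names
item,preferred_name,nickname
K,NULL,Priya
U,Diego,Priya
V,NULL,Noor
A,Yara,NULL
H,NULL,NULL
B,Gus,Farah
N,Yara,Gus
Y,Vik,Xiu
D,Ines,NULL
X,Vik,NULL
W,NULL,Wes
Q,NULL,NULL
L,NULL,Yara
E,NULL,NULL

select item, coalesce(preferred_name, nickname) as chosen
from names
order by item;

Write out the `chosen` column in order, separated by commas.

item=A: preferred_name=Yara → Yara
item=B: preferred_name=Gus → Gus
item=D: preferred_name=Ines → Ines
item=E: preferred_name=NULL, nickname=NULL (all NULL) → NULL
item=H: preferred_name=NULL, nickname=NULL (all NULL) → NULL
item=K: preferred_name=NULL, nickname=Priya → Priya
item=L: preferred_name=NULL, nickname=Yara → Yara
item=N: preferred_name=Yara → Yara
item=Q: preferred_name=NULL, nickname=NULL (all NULL) → NULL
item=U: preferred_name=Diego → Diego
item=V: preferred_name=NULL, nickname=Noor → Noor
item=W: preferred_name=NULL, nickname=Wes → Wes
item=X: preferred_name=Vik → Vik
item=Y: preferred_name=Vik → Vik

Yara, Gus, Ines, NULL, NULL, Priya, Yara, Yara, NULL, Diego, Noor, Wes, Vik, Vik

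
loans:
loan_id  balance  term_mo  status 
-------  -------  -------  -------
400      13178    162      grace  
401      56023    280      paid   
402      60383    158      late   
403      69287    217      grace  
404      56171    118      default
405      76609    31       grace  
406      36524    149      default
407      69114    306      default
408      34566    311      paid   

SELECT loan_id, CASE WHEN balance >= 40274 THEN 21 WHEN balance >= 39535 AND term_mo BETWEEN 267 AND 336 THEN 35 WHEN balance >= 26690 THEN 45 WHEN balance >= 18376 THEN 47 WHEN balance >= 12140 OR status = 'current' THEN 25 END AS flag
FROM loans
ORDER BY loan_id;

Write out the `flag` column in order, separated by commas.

25, 21, 21, 21, 21, 21, 45, 21, 45

loan_id=400: balance >= 12140 OR status = 'current' → 25
loan_id=401: balance >= 40274 → 21
loan_id=402: balance >= 40274 → 21
loan_id=403: balance >= 40274 → 21
loan_id=404: balance >= 40274 → 21
loan_id=405: balance >= 40274 → 21
loan_id=406: balance >= 26690 → 45
loan_id=407: balance >= 40274 → 21
loan_id=408: balance >= 26690 → 45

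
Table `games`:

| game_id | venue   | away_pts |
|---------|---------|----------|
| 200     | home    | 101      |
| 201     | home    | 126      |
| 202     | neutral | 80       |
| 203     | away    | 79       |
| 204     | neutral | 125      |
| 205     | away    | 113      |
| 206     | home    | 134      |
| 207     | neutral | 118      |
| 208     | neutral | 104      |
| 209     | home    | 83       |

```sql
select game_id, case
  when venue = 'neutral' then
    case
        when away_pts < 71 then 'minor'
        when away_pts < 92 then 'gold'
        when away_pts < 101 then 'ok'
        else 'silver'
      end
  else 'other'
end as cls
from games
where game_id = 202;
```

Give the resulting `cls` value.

gold

game_id = 202: venue=neutral, away_pts=80.
venue='neutral' → inner[away_pts < 92] → gold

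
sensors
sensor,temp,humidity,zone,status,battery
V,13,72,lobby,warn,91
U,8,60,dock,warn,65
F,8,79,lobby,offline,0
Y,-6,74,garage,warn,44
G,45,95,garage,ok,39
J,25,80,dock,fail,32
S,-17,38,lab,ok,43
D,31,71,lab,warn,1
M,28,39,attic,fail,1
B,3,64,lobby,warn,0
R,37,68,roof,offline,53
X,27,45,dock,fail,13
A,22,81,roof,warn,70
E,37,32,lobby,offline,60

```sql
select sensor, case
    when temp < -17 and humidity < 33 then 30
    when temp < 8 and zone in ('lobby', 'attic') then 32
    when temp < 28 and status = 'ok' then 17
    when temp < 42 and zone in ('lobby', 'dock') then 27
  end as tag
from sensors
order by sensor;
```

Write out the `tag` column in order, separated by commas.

sensor=A: (no match → NULL) → NULL
sensor=B: temp < 8 and zone in ('lobby', 'attic') → 32
sensor=D: (no match → NULL) → NULL
sensor=E: temp < 42 and zone in ('lobby', 'dock') → 27
sensor=F: temp < 42 and zone in ('lobby', 'dock') → 27
sensor=G: (no match → NULL) → NULL
sensor=J: temp < 42 and zone in ('lobby', 'dock') → 27
sensor=M: (no match → NULL) → NULL
sensor=R: (no match → NULL) → NULL
sensor=S: temp < 28 and status = 'ok' → 17
sensor=U: temp < 42 and zone in ('lobby', 'dock') → 27
sensor=V: temp < 42 and zone in ('lobby', 'dock') → 27
sensor=X: temp < 42 and zone in ('lobby', 'dock') → 27
sensor=Y: (no match → NULL) → NULL

NULL, 32, NULL, 27, 27, NULL, 27, NULL, NULL, 17, 27, 27, 27, NULL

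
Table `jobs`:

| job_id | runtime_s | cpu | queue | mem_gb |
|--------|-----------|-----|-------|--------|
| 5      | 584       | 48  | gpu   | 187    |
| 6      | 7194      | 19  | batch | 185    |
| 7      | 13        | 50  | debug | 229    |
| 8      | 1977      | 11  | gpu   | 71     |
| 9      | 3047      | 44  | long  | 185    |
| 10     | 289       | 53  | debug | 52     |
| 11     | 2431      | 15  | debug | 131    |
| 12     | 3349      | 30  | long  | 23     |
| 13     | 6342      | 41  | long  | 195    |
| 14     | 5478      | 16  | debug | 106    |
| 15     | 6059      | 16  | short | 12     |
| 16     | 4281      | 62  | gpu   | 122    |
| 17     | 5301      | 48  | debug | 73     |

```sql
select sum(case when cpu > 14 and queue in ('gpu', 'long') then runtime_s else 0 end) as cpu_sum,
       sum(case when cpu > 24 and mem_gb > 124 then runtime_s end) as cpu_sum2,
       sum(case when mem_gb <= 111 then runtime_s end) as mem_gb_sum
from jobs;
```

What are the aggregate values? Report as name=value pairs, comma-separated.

cpu_sum=17603, cpu_sum2=9986, mem_gb_sum=22453

[cpu_sum: cpu > 14 and queue in ('gpu', 'long')]
job_id=5: ✓ → 584
job_id=6: ✗
job_id=7: ✗
job_id=8: ✗
job_id=9: ✓ → 3047
job_id=10: ✗
job_id=11: ✗
job_id=12: ✓ → 3349
job_id=13: ✓ → 6342
job_id=14: ✗
job_id=15: ✗
job_id=16: ✓ → 4281
job_id=17: ✗
cpu_sum = 584 + 3047 + 3349 + 6342 + 4281 = 17603
—
[cpu_sum2: cpu > 24 and mem_gb > 124]
job_id=5: ✓ → 584
job_id=6: ✗
job_id=7: ✓ → 13
job_id=8: ✗
job_id=9: ✓ → 3047
job_id=10: ✗
job_id=11: ✗
job_id=12: ✗
job_id=13: ✓ → 6342
job_id=14: ✗
job_id=15: ✗
job_id=16: ✗
job_id=17: ✗
cpu_sum2 = 584 + 13 + 3047 + 6342 = 9986
—
[mem_gb_sum: mem_gb <= 111]
job_id=5: ✗
job_id=6: ✗
job_id=7: ✗
job_id=8: ✓ → 1977
job_id=9: ✗
job_id=10: ✓ → 289
job_id=11: ✗
job_id=12: ✓ → 3349
job_id=13: ✗
job_id=14: ✓ → 5478
job_id=15: ✓ → 6059
job_id=16: ✗
job_id=17: ✓ → 5301
mem_gb_sum = 1977 + 289 + 3349 + 5478 + 6059 + 5301 = 22453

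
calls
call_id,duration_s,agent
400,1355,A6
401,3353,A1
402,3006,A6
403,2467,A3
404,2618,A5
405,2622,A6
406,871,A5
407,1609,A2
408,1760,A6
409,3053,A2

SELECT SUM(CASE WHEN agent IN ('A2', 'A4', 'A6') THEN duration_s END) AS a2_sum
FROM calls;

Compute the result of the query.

13405

call_id=400: ✓ → 1355
call_id=401: ✗
call_id=402: ✓ → 3006
call_id=403: ✗
call_id=404: ✗
call_id=405: ✓ → 2622
call_id=406: ✗
call_id=407: ✓ → 1609
call_id=408: ✓ → 1760
call_id=409: ✓ → 3053
a2_sum = 1355 + 3006 + 2622 + 1609 + 1760 + 3053 = 13405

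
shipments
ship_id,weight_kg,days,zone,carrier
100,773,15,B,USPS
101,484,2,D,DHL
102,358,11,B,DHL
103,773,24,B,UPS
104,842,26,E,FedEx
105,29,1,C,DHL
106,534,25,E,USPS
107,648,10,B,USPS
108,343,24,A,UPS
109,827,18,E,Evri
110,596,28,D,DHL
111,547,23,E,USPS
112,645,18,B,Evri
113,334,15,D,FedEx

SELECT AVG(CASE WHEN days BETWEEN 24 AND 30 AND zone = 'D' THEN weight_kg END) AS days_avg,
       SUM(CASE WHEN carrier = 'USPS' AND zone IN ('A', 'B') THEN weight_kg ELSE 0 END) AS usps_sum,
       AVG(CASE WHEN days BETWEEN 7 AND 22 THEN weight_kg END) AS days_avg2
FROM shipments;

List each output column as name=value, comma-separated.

days_avg=596, usps_sum=1421, days_avg2=597.5

[days_avg: days BETWEEN 24 AND 30 AND zone = 'D']
ship_id=100: ✗
ship_id=101: ✗
ship_id=102: ✗
ship_id=103: ✗
ship_id=104: ✗
ship_id=105: ✗
ship_id=106: ✗
ship_id=107: ✗
ship_id=108: ✗
ship_id=109: ✗
ship_id=110: ✓ → 596
ship_id=111: ✗
ship_id=112: ✗
ship_id=113: ✗
days_avg = 596
—
[usps_sum: carrier = 'USPS' AND zone IN ('A', 'B')]
ship_id=100: ✓ → 773
ship_id=101: ✗
ship_id=102: ✗
ship_id=103: ✗
ship_id=104: ✗
ship_id=105: ✗
ship_id=106: ✗
ship_id=107: ✓ → 648
ship_id=108: ✗
ship_id=109: ✗
ship_id=110: ✗
ship_id=111: ✗
ship_id=112: ✗
ship_id=113: ✗
usps_sum = 773 + 648 = 1421
—
[days_avg2: days BETWEEN 7 AND 22]
ship_id=100: ✓ → 773
ship_id=101: ✗
ship_id=102: ✓ → 358
ship_id=103: ✗
ship_id=104: ✗
ship_id=105: ✗
ship_id=106: ✗
ship_id=107: ✓ → 648
ship_id=108: ✗
ship_id=109: ✓ → 827
ship_id=110: ✗
ship_id=111: ✗
ship_id=112: ✓ → 645
ship_id=113: ✓ → 334
days_avg2 = (773 + 358 + 648 + 827 + 645 + 334) / 6 = 597.5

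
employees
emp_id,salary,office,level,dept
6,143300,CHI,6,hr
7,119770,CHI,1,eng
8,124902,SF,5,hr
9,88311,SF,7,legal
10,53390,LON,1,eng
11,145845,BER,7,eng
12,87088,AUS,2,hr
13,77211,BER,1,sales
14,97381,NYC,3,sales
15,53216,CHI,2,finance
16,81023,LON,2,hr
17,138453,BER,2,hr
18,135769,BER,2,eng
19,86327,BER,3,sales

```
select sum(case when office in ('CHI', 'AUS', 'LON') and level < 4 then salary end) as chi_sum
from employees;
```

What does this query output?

394487

emp_id=6: ✗
emp_id=7: ✓ → 119770
emp_id=8: ✗
emp_id=9: ✗
emp_id=10: ✓ → 53390
emp_id=11: ✗
emp_id=12: ✓ → 87088
emp_id=13: ✗
emp_id=14: ✗
emp_id=15: ✓ → 53216
emp_id=16: ✓ → 81023
emp_id=17: ✗
emp_id=18: ✗
emp_id=19: ✗
chi_sum = 119770 + 53390 + 87088 + 53216 + 81023 = 394487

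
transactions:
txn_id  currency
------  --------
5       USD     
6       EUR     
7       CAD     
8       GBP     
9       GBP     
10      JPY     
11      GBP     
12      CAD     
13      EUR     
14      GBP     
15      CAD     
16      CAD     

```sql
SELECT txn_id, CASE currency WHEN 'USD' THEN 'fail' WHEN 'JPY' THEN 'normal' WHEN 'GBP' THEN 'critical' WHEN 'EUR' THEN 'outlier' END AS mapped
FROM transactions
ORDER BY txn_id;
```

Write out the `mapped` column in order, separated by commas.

fail, outlier, NULL, critical, critical, normal, critical, NULL, outlier, critical, NULL, NULL

txn_id=5: currency='USD' → fail
txn_id=6: currency='EUR' → outlier
txn_id=7: (no match → NULL) → NULL
txn_id=8: currency='GBP' → critical
txn_id=9: currency='GBP' → critical
txn_id=10: currency='JPY' → normal
txn_id=11: currency='GBP' → critical
txn_id=12: (no match → NULL) → NULL
txn_id=13: currency='EUR' → outlier
txn_id=14: currency='GBP' → critical
txn_id=15: (no match → NULL) → NULL
txn_id=16: (no match → NULL) → NULL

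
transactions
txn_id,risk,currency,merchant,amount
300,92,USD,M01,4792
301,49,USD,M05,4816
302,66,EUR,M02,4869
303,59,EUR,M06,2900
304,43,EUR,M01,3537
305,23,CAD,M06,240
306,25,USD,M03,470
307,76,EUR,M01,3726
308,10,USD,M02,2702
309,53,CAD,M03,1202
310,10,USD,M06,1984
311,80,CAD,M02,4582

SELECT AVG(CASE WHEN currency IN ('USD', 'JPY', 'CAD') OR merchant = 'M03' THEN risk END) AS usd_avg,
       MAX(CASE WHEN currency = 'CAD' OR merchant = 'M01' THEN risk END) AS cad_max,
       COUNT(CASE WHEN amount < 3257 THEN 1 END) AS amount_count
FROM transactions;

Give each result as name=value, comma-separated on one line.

[usd_avg: currency IN ('USD', 'JPY', 'CAD') OR merchant = 'M03']
txn_id=300: ✓ → 92
txn_id=301: ✓ → 49
txn_id=302: ✗
txn_id=303: ✗
txn_id=304: ✗
txn_id=305: ✓ → 23
txn_id=306: ✓ → 25
txn_id=307: ✗
txn_id=308: ✓ → 10
txn_id=309: ✓ → 53
txn_id=310: ✓ → 10
txn_id=311: ✓ → 80
usd_avg = (92 + 49 + 23 + 25 + 10 + 53 + 10 + 80) / 8 = 42.75
—
[cad_max: currency = 'CAD' OR merchant = 'M01']
txn_id=300: ✓ → 92
txn_id=301: ✗
txn_id=302: ✗
txn_id=303: ✗
txn_id=304: ✓ → 43
txn_id=305: ✓ → 23
txn_id=306: ✗
txn_id=307: ✓ → 76
txn_id=308: ✗
txn_id=309: ✓ → 53
txn_id=310: ✗
txn_id=311: ✓ → 80
cad_max = MAX(92, 43, 23, 76, 53, 80) = 92
—
[amount_count: amount < 3257]
txn_id=300: ✗
txn_id=301: ✗
txn_id=302: ✗
txn_id=303: ✓ → 1
txn_id=304: ✗
txn_id=305: ✓ → 1
txn_id=306: ✓ → 1
txn_id=307: ✗
txn_id=308: ✓ → 1
txn_id=309: ✓ → 1
txn_id=310: ✓ → 1
txn_id=311: ✗
amount_count = COUNT(1, 1, 1, 1, 1, 1) = 6

usd_avg=42.75, cad_max=92, amount_count=6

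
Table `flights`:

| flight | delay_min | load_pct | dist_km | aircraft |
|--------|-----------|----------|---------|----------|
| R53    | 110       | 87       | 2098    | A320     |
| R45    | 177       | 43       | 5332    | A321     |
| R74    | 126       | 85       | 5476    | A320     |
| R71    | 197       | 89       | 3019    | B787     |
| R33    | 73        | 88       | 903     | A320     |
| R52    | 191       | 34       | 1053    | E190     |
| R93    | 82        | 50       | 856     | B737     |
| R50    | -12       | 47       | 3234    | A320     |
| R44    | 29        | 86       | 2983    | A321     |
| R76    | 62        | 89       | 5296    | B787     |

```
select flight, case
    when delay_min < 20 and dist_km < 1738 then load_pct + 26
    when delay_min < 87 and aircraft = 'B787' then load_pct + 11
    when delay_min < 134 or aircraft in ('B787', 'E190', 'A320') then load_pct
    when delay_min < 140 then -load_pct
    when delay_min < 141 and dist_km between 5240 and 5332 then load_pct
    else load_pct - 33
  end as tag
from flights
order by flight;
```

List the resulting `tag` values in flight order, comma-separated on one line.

flight=R33: delay_min < 134 or aircraft in ('B787', 'E190', 'A320') → 88
flight=R44: delay_min < 134 or aircraft in ('B787', 'E190', 'A320') → 86
flight=R45: ELSE → 10
flight=R50: delay_min < 134 or aircraft in ('B787', 'E190', 'A320') → 47
flight=R52: delay_min < 134 or aircraft in ('B787', 'E190', 'A320') → 34
flight=R53: delay_min < 134 or aircraft in ('B787', 'E190', 'A320') → 87
flight=R71: delay_min < 134 or aircraft in ('B787', 'E190', 'A320') → 89
flight=R74: delay_min < 134 or aircraft in ('B787', 'E190', 'A320') → 85
flight=R76: delay_min < 87 and aircraft = 'B787' → 100
flight=R93: delay_min < 134 or aircraft in ('B787', 'E190', 'A320') → 50

88, 86, 10, 47, 34, 87, 89, 85, 100, 50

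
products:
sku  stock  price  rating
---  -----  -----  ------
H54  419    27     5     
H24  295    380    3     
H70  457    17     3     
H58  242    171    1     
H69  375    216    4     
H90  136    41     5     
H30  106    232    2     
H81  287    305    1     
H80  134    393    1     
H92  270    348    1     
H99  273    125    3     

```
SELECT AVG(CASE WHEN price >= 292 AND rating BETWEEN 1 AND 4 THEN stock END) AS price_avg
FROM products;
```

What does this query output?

sku=H54: ✗
sku=H24: ✓ → 295
sku=H70: ✗
sku=H58: ✗
sku=H69: ✗
sku=H90: ✗
sku=H30: ✗
sku=H81: ✓ → 287
sku=H80: ✓ → 134
sku=H92: ✓ → 270
sku=H99: ✗
price_avg = (295 + 287 + 134 + 270) / 4 = 246.5

246.5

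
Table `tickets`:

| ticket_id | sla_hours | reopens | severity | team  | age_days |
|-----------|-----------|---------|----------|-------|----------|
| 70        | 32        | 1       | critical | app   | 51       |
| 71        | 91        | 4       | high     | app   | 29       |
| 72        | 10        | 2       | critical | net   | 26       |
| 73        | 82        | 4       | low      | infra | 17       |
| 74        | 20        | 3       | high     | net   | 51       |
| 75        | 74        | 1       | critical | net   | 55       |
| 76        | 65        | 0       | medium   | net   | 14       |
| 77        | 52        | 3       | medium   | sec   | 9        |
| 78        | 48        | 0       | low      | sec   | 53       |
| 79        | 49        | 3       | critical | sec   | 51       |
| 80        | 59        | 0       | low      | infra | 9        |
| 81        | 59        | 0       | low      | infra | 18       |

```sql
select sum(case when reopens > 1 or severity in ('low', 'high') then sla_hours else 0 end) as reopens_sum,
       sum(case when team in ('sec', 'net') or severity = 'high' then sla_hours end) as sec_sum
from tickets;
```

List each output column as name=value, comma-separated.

[reopens_sum: reopens > 1 or severity in ('low', 'high')]
ticket_id=70: ✗
ticket_id=71: ✓ → 91
ticket_id=72: ✓ → 10
ticket_id=73: ✓ → 82
ticket_id=74: ✓ → 20
ticket_id=75: ✗
ticket_id=76: ✗
ticket_id=77: ✓ → 52
ticket_id=78: ✓ → 48
ticket_id=79: ✓ → 49
ticket_id=80: ✓ → 59
ticket_id=81: ✓ → 59
reopens_sum = 91 + 10 + 82 + 20 + 52 + 48 + 49 + 59 + 59 = 470
—
[sec_sum: team in ('sec', 'net') or severity = 'high']
ticket_id=70: ✗
ticket_id=71: ✓ → 91
ticket_id=72: ✓ → 10
ticket_id=73: ✗
ticket_id=74: ✓ → 20
ticket_id=75: ✓ → 74
ticket_id=76: ✓ → 65
ticket_id=77: ✓ → 52
ticket_id=78: ✓ → 48
ticket_id=79: ✓ → 49
ticket_id=80: ✗
ticket_id=81: ✗
sec_sum = 91 + 10 + 20 + 74 + 65 + 52 + 48 + 49 = 409

reopens_sum=470, sec_sum=409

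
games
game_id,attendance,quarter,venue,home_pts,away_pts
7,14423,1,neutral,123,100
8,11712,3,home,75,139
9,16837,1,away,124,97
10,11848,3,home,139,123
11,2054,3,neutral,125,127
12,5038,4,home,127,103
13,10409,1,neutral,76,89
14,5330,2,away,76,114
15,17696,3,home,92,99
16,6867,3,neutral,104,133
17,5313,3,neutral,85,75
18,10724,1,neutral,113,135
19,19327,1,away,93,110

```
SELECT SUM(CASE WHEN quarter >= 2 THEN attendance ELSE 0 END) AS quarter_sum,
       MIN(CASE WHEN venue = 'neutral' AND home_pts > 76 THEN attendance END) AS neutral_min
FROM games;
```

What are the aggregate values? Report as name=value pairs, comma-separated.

[quarter_sum: quarter >= 2]
game_id=7: ✗
game_id=8: ✓ → 11712
game_id=9: ✗
game_id=10: ✓ → 11848
game_id=11: ✓ → 2054
game_id=12: ✓ → 5038
game_id=13: ✗
game_id=14: ✓ → 5330
game_id=15: ✓ → 17696
game_id=16: ✓ → 6867
game_id=17: ✓ → 5313
game_id=18: ✗
game_id=19: ✗
quarter_sum = 11712 + 11848 + 2054 + 5038 + 5330 + 17696 + 6867 + 5313 = 65858
—
[neutral_min: venue = 'neutral' AND home_pts > 76]
game_id=7: ✓ → 14423
game_id=8: ✗
game_id=9: ✗
game_id=10: ✗
game_id=11: ✓ → 2054
game_id=12: ✗
game_id=13: ✗
game_id=14: ✗
game_id=15: ✗
game_id=16: ✓ → 6867
game_id=17: ✓ → 5313
game_id=18: ✓ → 10724
game_id=19: ✗
neutral_min = MIN(14423, 2054, 6867, 5313, 10724) = 2054

quarter_sum=65858, neutral_min=2054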